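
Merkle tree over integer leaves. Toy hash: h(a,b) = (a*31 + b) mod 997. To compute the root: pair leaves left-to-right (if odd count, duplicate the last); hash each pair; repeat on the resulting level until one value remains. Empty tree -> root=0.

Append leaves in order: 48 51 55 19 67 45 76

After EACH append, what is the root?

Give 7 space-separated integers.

After append 48 (leaves=[48]):
  L0: [48]
  root=48
After append 51 (leaves=[48, 51]):
  L0: [48, 51]
  L1: h(48,51)=(48*31+51)%997=542 -> [542]
  root=542
After append 55 (leaves=[48, 51, 55]):
  L0: [48, 51, 55]
  L1: h(48,51)=(48*31+51)%997=542 h(55,55)=(55*31+55)%997=763 -> [542, 763]
  L2: h(542,763)=(542*31+763)%997=616 -> [616]
  root=616
After append 19 (leaves=[48, 51, 55, 19]):
  L0: [48, 51, 55, 19]
  L1: h(48,51)=(48*31+51)%997=542 h(55,19)=(55*31+19)%997=727 -> [542, 727]
  L2: h(542,727)=(542*31+727)%997=580 -> [580]
  root=580
After append 67 (leaves=[48, 51, 55, 19, 67]):
  L0: [48, 51, 55, 19, 67]
  L1: h(48,51)=(48*31+51)%997=542 h(55,19)=(55*31+19)%997=727 h(67,67)=(67*31+67)%997=150 -> [542, 727, 150]
  L2: h(542,727)=(542*31+727)%997=580 h(150,150)=(150*31+150)%997=812 -> [580, 812]
  L3: h(580,812)=(580*31+812)%997=846 -> [846]
  root=846
After append 45 (leaves=[48, 51, 55, 19, 67, 45]):
  L0: [48, 51, 55, 19, 67, 45]
  L1: h(48,51)=(48*31+51)%997=542 h(55,19)=(55*31+19)%997=727 h(67,45)=(67*31+45)%997=128 -> [542, 727, 128]
  L2: h(542,727)=(542*31+727)%997=580 h(128,128)=(128*31+128)%997=108 -> [580, 108]
  L3: h(580,108)=(580*31+108)%997=142 -> [142]
  root=142
After append 76 (leaves=[48, 51, 55, 19, 67, 45, 76]):
  L0: [48, 51, 55, 19, 67, 45, 76]
  L1: h(48,51)=(48*31+51)%997=542 h(55,19)=(55*31+19)%997=727 h(67,45)=(67*31+45)%997=128 h(76,76)=(76*31+76)%997=438 -> [542, 727, 128, 438]
  L2: h(542,727)=(542*31+727)%997=580 h(128,438)=(128*31+438)%997=418 -> [580, 418]
  L3: h(580,418)=(580*31+418)%997=452 -> [452]
  root=452

Answer: 48 542 616 580 846 142 452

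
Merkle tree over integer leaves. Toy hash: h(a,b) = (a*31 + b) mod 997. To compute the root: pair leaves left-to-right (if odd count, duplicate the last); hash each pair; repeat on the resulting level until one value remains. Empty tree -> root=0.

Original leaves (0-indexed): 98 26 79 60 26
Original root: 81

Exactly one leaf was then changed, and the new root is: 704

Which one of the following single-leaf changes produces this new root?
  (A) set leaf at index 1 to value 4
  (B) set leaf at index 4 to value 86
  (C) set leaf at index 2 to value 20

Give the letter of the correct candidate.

Original leaves: [98, 26, 79, 60, 26]
Target new root: 704
Try each candidate change and compute the resulting root:
Candidate A: set leaf[1] = 4 -> leaves = [98, 4, 79, 60, 26]
  L0: [98, 4, 79, 60, 26]
  L1: h(98,4)=(98*31+4)%997=51 h(79,60)=(79*31+60)%997=515 h(26,26)=(26*31+26)%997=832 -> [51, 515, 832]
  L2: h(51,515)=(51*31+515)%997=102 h(832,832)=(832*31+832)%997=702 -> [102, 702]
  L3: h(102,702)=(102*31+702)%997=873 -> [873]
  root = 873 != target 704
Candidate B: set leaf[4] = 86 -> leaves = [98, 26, 79, 60, 86]
  L0: [98, 26, 79, 60, 86]
  L1: h(98,26)=(98*31+26)%997=73 h(79,60)=(79*31+60)%997=515 h(86,86)=(86*31+86)%997=758 -> [73, 515, 758]
  L2: h(73,515)=(73*31+515)%997=784 h(758,758)=(758*31+758)%997=328 -> [784, 328]
  L3: h(784,328)=(784*31+328)%997=704 -> [704]
  root = 704 == target 704  ** MATCH **
Candidate C: set leaf[2] = 20 -> leaves = [98, 26, 20, 60, 26]
  L0: [98, 26, 20, 60, 26]
  L1: h(98,26)=(98*31+26)%997=73 h(20,60)=(20*31+60)%997=680 h(26,26)=(26*31+26)%997=832 -> [73, 680, 832]
  L2: h(73,680)=(73*31+680)%997=949 h(832,832)=(832*31+832)%997=702 -> [949, 702]
  L3: h(949,702)=(949*31+702)%997=211 -> [211]
  root = 211 != target 704
Candidate B produces the target root.

Answer: B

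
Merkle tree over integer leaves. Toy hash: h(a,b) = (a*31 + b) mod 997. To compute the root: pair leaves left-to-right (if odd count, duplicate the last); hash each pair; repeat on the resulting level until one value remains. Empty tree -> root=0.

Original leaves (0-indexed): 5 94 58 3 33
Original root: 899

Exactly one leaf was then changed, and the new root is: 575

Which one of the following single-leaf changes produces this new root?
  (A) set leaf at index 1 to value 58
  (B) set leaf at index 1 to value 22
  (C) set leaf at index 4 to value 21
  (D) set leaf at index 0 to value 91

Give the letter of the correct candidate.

Answer: C

Derivation:
Original leaves: [5, 94, 58, 3, 33]
Target new root: 575
Try each candidate change and compute the resulting root:
Candidate A: set leaf[1] = 58 -> leaves = [5, 58, 58, 3, 33]
  L0: [5, 58, 58, 3, 33]
  L1: h(5,58)=(5*31+58)%997=213 h(58,3)=(58*31+3)%997=804 h(33,33)=(33*31+33)%997=59 -> [213, 804, 59]
  L2: h(213,804)=(213*31+804)%997=428 h(59,59)=(59*31+59)%997=891 -> [428, 891]
  L3: h(428,891)=(428*31+891)%997=201 -> [201]
  root = 201 != target 575
Candidate B: set leaf[1] = 22 -> leaves = [5, 22, 58, 3, 33]
  L0: [5, 22, 58, 3, 33]
  L1: h(5,22)=(5*31+22)%997=177 h(58,3)=(58*31+3)%997=804 h(33,33)=(33*31+33)%997=59 -> [177, 804, 59]
  L2: h(177,804)=(177*31+804)%997=309 h(59,59)=(59*31+59)%997=891 -> [309, 891]
  L3: h(309,891)=(309*31+891)%997=500 -> [500]
  root = 500 != target 575
Candidate C: set leaf[4] = 21 -> leaves = [5, 94, 58, 3, 21]
  L0: [5, 94, 58, 3, 21]
  L1: h(5,94)=(5*31+94)%997=249 h(58,3)=(58*31+3)%997=804 h(21,21)=(21*31+21)%997=672 -> [249, 804, 672]
  L2: h(249,804)=(249*31+804)%997=547 h(672,672)=(672*31+672)%997=567 -> [547, 567]
  L3: h(547,567)=(547*31+567)%997=575 -> [575]
  root = 575 == target 575  ** MATCH **
Candidate D: set leaf[0] = 91 -> leaves = [91, 94, 58, 3, 33]
  L0: [91, 94, 58, 3, 33]
  L1: h(91,94)=(91*31+94)%997=921 h(58,3)=(58*31+3)%997=804 h(33,33)=(33*31+33)%997=59 -> [921, 804, 59]
  L2: h(921,804)=(921*31+804)%997=442 h(59,59)=(59*31+59)%997=891 -> [442, 891]
  L3: h(442,891)=(442*31+891)%997=635 -> [635]
  root = 635 != target 575
Candidate C produces the target root.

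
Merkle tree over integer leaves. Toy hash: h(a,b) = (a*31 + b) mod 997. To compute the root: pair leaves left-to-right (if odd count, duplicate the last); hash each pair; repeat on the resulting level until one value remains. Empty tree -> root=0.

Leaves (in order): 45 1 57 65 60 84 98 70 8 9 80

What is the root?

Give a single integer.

Answer: 545

Derivation:
L0: [45, 1, 57, 65, 60, 84, 98, 70, 8, 9, 80]
L1: h(45,1)=(45*31+1)%997=399 h(57,65)=(57*31+65)%997=835 h(60,84)=(60*31+84)%997=947 h(98,70)=(98*31+70)%997=117 h(8,9)=(8*31+9)%997=257 h(80,80)=(80*31+80)%997=566 -> [399, 835, 947, 117, 257, 566]
L2: h(399,835)=(399*31+835)%997=243 h(947,117)=(947*31+117)%997=561 h(257,566)=(257*31+566)%997=557 -> [243, 561, 557]
L3: h(243,561)=(243*31+561)%997=118 h(557,557)=(557*31+557)%997=875 -> [118, 875]
L4: h(118,875)=(118*31+875)%997=545 -> [545]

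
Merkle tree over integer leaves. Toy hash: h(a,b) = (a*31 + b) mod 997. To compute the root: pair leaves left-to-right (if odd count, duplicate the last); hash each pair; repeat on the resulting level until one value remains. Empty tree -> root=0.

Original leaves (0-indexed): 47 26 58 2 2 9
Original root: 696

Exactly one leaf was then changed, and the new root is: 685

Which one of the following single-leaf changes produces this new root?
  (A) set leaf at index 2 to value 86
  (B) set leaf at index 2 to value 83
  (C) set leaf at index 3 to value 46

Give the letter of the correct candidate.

Answer: A

Derivation:
Original leaves: [47, 26, 58, 2, 2, 9]
Target new root: 685
Try each candidate change and compute the resulting root:
Candidate A: set leaf[2] = 86 -> leaves = [47, 26, 86, 2, 2, 9]
  L0: [47, 26, 86, 2, 2, 9]
  L1: h(47,26)=(47*31+26)%997=486 h(86,2)=(86*31+2)%997=674 h(2,9)=(2*31+9)%997=71 -> [486, 674, 71]
  L2: h(486,674)=(486*31+674)%997=785 h(71,71)=(71*31+71)%997=278 -> [785, 278]
  L3: h(785,278)=(785*31+278)%997=685 -> [685]
  root = 685 == target 685  ** MATCH **
Candidate B: set leaf[2] = 83 -> leaves = [47, 26, 83, 2, 2, 9]
  L0: [47, 26, 83, 2, 2, 9]
  L1: h(47,26)=(47*31+26)%997=486 h(83,2)=(83*31+2)%997=581 h(2,9)=(2*31+9)%997=71 -> [486, 581, 71]
  L2: h(486,581)=(486*31+581)%997=692 h(71,71)=(71*31+71)%997=278 -> [692, 278]
  L3: h(692,278)=(692*31+278)%997=793 -> [793]
  root = 793 != target 685
Candidate C: set leaf[3] = 46 -> leaves = [47, 26, 58, 46, 2, 9]
  L0: [47, 26, 58, 46, 2, 9]
  L1: h(47,26)=(47*31+26)%997=486 h(58,46)=(58*31+46)%997=847 h(2,9)=(2*31+9)%997=71 -> [486, 847, 71]
  L2: h(486,847)=(486*31+847)%997=958 h(71,71)=(71*31+71)%997=278 -> [958, 278]
  L3: h(958,278)=(958*31+278)%997=66 -> [66]
  root = 66 != target 685
Candidate A produces the target root.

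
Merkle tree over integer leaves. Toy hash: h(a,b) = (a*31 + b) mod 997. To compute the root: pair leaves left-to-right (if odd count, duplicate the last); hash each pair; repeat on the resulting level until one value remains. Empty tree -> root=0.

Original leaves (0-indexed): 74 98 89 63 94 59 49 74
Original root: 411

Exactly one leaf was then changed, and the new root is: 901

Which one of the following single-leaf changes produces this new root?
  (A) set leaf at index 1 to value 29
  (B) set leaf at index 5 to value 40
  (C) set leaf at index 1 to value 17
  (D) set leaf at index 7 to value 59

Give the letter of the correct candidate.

Original leaves: [74, 98, 89, 63, 94, 59, 49, 74]
Target new root: 901
Try each candidate change and compute the resulting root:
Candidate A: set leaf[1] = 29 -> leaves = [74, 29, 89, 63, 94, 59, 49, 74]
  L0: [74, 29, 89, 63, 94, 59, 49, 74]
  L1: h(74,29)=(74*31+29)%997=329 h(89,63)=(89*31+63)%997=828 h(94,59)=(94*31+59)%997=979 h(49,74)=(49*31+74)%997=596 -> [329, 828, 979, 596]
  L2: h(329,828)=(329*31+828)%997=60 h(979,596)=(979*31+596)%997=38 -> [60, 38]
  L3: h(60,38)=(60*31+38)%997=901 -> [901]
  root = 901 == target 901  ** MATCH **
Candidate B: set leaf[5] = 40 -> leaves = [74, 98, 89, 63, 94, 40, 49, 74]
  L0: [74, 98, 89, 63, 94, 40, 49, 74]
  L1: h(74,98)=(74*31+98)%997=398 h(89,63)=(89*31+63)%997=828 h(94,40)=(94*31+40)%997=960 h(49,74)=(49*31+74)%997=596 -> [398, 828, 960, 596]
  L2: h(398,828)=(398*31+828)%997=205 h(960,596)=(960*31+596)%997=446 -> [205, 446]
  L3: h(205,446)=(205*31+446)%997=819 -> [819]
  root = 819 != target 901
Candidate C: set leaf[1] = 17 -> leaves = [74, 17, 89, 63, 94, 59, 49, 74]
  L0: [74, 17, 89, 63, 94, 59, 49, 74]
  L1: h(74,17)=(74*31+17)%997=317 h(89,63)=(89*31+63)%997=828 h(94,59)=(94*31+59)%997=979 h(49,74)=(49*31+74)%997=596 -> [317, 828, 979, 596]
  L2: h(317,828)=(317*31+828)%997=685 h(979,596)=(979*31+596)%997=38 -> [685, 38]
  L3: h(685,38)=(685*31+38)%997=336 -> [336]
  root = 336 != target 901
Candidate D: set leaf[7] = 59 -> leaves = [74, 98, 89, 63, 94, 59, 49, 59]
  L0: [74, 98, 89, 63, 94, 59, 49, 59]
  L1: h(74,98)=(74*31+98)%997=398 h(89,63)=(89*31+63)%997=828 h(94,59)=(94*31+59)%997=979 h(49,59)=(49*31+59)%997=581 -> [398, 828, 979, 581]
  L2: h(398,828)=(398*31+828)%997=205 h(979,581)=(979*31+581)%997=23 -> [205, 23]
  L3: h(205,23)=(205*31+23)%997=396 -> [396]
  root = 396 != target 901
Candidate A produces the target root.

Answer: A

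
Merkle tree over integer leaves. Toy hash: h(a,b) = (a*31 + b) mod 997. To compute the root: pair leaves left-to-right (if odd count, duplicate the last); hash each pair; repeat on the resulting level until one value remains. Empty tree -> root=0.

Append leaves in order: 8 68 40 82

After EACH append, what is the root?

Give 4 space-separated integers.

Answer: 8 316 109 151

Derivation:
After append 8 (leaves=[8]):
  L0: [8]
  root=8
After append 68 (leaves=[8, 68]):
  L0: [8, 68]
  L1: h(8,68)=(8*31+68)%997=316 -> [316]
  root=316
After append 40 (leaves=[8, 68, 40]):
  L0: [8, 68, 40]
  L1: h(8,68)=(8*31+68)%997=316 h(40,40)=(40*31+40)%997=283 -> [316, 283]
  L2: h(316,283)=(316*31+283)%997=109 -> [109]
  root=109
After append 82 (leaves=[8, 68, 40, 82]):
  L0: [8, 68, 40, 82]
  L1: h(8,68)=(8*31+68)%997=316 h(40,82)=(40*31+82)%997=325 -> [316, 325]
  L2: h(316,325)=(316*31+325)%997=151 -> [151]
  root=151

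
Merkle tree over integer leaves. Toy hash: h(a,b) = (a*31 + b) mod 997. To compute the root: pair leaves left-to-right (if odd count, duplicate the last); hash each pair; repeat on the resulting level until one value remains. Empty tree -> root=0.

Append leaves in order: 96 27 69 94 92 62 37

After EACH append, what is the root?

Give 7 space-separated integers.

Answer: 96 12 586 611 488 525 789

Derivation:
After append 96 (leaves=[96]):
  L0: [96]
  root=96
After append 27 (leaves=[96, 27]):
  L0: [96, 27]
  L1: h(96,27)=(96*31+27)%997=12 -> [12]
  root=12
After append 69 (leaves=[96, 27, 69]):
  L0: [96, 27, 69]
  L1: h(96,27)=(96*31+27)%997=12 h(69,69)=(69*31+69)%997=214 -> [12, 214]
  L2: h(12,214)=(12*31+214)%997=586 -> [586]
  root=586
After append 94 (leaves=[96, 27, 69, 94]):
  L0: [96, 27, 69, 94]
  L1: h(96,27)=(96*31+27)%997=12 h(69,94)=(69*31+94)%997=239 -> [12, 239]
  L2: h(12,239)=(12*31+239)%997=611 -> [611]
  root=611
After append 92 (leaves=[96, 27, 69, 94, 92]):
  L0: [96, 27, 69, 94, 92]
  L1: h(96,27)=(96*31+27)%997=12 h(69,94)=(69*31+94)%997=239 h(92,92)=(92*31+92)%997=950 -> [12, 239, 950]
  L2: h(12,239)=(12*31+239)%997=611 h(950,950)=(950*31+950)%997=490 -> [611, 490]
  L3: h(611,490)=(611*31+490)%997=488 -> [488]
  root=488
After append 62 (leaves=[96, 27, 69, 94, 92, 62]):
  L0: [96, 27, 69, 94, 92, 62]
  L1: h(96,27)=(96*31+27)%997=12 h(69,94)=(69*31+94)%997=239 h(92,62)=(92*31+62)%997=920 -> [12, 239, 920]
  L2: h(12,239)=(12*31+239)%997=611 h(920,920)=(920*31+920)%997=527 -> [611, 527]
  L3: h(611,527)=(611*31+527)%997=525 -> [525]
  root=525
After append 37 (leaves=[96, 27, 69, 94, 92, 62, 37]):
  L0: [96, 27, 69, 94, 92, 62, 37]
  L1: h(96,27)=(96*31+27)%997=12 h(69,94)=(69*31+94)%997=239 h(92,62)=(92*31+62)%997=920 h(37,37)=(37*31+37)%997=187 -> [12, 239, 920, 187]
  L2: h(12,239)=(12*31+239)%997=611 h(920,187)=(920*31+187)%997=791 -> [611, 791]
  L3: h(611,791)=(611*31+791)%997=789 -> [789]
  root=789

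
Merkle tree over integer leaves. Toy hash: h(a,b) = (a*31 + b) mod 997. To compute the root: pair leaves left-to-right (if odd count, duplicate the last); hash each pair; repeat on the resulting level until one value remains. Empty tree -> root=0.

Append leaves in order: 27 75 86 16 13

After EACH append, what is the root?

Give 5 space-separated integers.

After append 27 (leaves=[27]):
  L0: [27]
  root=27
After append 75 (leaves=[27, 75]):
  L0: [27, 75]
  L1: h(27,75)=(27*31+75)%997=912 -> [912]
  root=912
After append 86 (leaves=[27, 75, 86]):
  L0: [27, 75, 86]
  L1: h(27,75)=(27*31+75)%997=912 h(86,86)=(86*31+86)%997=758 -> [912, 758]
  L2: h(912,758)=(912*31+758)%997=117 -> [117]
  root=117
After append 16 (leaves=[27, 75, 86, 16]):
  L0: [27, 75, 86, 16]
  L1: h(27,75)=(27*31+75)%997=912 h(86,16)=(86*31+16)%997=688 -> [912, 688]
  L2: h(912,688)=(912*31+688)%997=47 -> [47]
  root=47
After append 13 (leaves=[27, 75, 86, 16, 13]):
  L0: [27, 75, 86, 16, 13]
  L1: h(27,75)=(27*31+75)%997=912 h(86,16)=(86*31+16)%997=688 h(13,13)=(13*31+13)%997=416 -> [912, 688, 416]
  L2: h(912,688)=(912*31+688)%997=47 h(416,416)=(416*31+416)%997=351 -> [47, 351]
  L3: h(47,351)=(47*31+351)%997=811 -> [811]
  root=811

Answer: 27 912 117 47 811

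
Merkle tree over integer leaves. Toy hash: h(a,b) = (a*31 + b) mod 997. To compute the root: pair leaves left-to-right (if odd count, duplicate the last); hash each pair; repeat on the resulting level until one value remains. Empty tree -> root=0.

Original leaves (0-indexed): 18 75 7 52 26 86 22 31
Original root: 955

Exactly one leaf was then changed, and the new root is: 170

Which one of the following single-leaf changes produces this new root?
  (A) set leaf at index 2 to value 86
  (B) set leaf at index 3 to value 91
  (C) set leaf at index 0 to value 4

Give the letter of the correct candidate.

Answer: B

Derivation:
Original leaves: [18, 75, 7, 52, 26, 86, 22, 31]
Target new root: 170
Try each candidate change and compute the resulting root:
Candidate A: set leaf[2] = 86 -> leaves = [18, 75, 86, 52, 26, 86, 22, 31]
  L0: [18, 75, 86, 52, 26, 86, 22, 31]
  L1: h(18,75)=(18*31+75)%997=633 h(86,52)=(86*31+52)%997=724 h(26,86)=(26*31+86)%997=892 h(22,31)=(22*31+31)%997=713 -> [633, 724, 892, 713]
  L2: h(633,724)=(633*31+724)%997=407 h(892,713)=(892*31+713)%997=449 -> [407, 449]
  L3: h(407,449)=(407*31+449)%997=105 -> [105]
  root = 105 != target 170
Candidate B: set leaf[3] = 91 -> leaves = [18, 75, 7, 91, 26, 86, 22, 31]
  L0: [18, 75, 7, 91, 26, 86, 22, 31]
  L1: h(18,75)=(18*31+75)%997=633 h(7,91)=(7*31+91)%997=308 h(26,86)=(26*31+86)%997=892 h(22,31)=(22*31+31)%997=713 -> [633, 308, 892, 713]
  L2: h(633,308)=(633*31+308)%997=988 h(892,713)=(892*31+713)%997=449 -> [988, 449]
  L3: h(988,449)=(988*31+449)%997=170 -> [170]
  root = 170 == target 170  ** MATCH **
Candidate C: set leaf[0] = 4 -> leaves = [4, 75, 7, 52, 26, 86, 22, 31]
  L0: [4, 75, 7, 52, 26, 86, 22, 31]
  L1: h(4,75)=(4*31+75)%997=199 h(7,52)=(7*31+52)%997=269 h(26,86)=(26*31+86)%997=892 h(22,31)=(22*31+31)%997=713 -> [199, 269, 892, 713]
  L2: h(199,269)=(199*31+269)%997=456 h(892,713)=(892*31+713)%997=449 -> [456, 449]
  L3: h(456,449)=(456*31+449)%997=627 -> [627]
  root = 627 != target 170
Candidate B produces the target root.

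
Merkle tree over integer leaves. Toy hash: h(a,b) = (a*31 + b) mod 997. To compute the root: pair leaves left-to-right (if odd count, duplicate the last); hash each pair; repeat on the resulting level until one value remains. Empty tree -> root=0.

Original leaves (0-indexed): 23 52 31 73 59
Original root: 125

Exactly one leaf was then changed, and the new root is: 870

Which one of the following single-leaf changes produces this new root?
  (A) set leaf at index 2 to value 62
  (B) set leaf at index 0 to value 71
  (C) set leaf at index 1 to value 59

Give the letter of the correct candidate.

Original leaves: [23, 52, 31, 73, 59]
Target new root: 870
Try each candidate change and compute the resulting root:
Candidate A: set leaf[2] = 62 -> leaves = [23, 52, 62, 73, 59]
  L0: [23, 52, 62, 73, 59]
  L1: h(23,52)=(23*31+52)%997=765 h(62,73)=(62*31+73)%997=1 h(59,59)=(59*31+59)%997=891 -> [765, 1, 891]
  L2: h(765,1)=(765*31+1)%997=785 h(891,891)=(891*31+891)%997=596 -> [785, 596]
  L3: h(785,596)=(785*31+596)%997=6 -> [6]
  root = 6 != target 870
Candidate B: set leaf[0] = 71 -> leaves = [71, 52, 31, 73, 59]
  L0: [71, 52, 31, 73, 59]
  L1: h(71,52)=(71*31+52)%997=259 h(31,73)=(31*31+73)%997=37 h(59,59)=(59*31+59)%997=891 -> [259, 37, 891]
  L2: h(259,37)=(259*31+37)%997=90 h(891,891)=(891*31+891)%997=596 -> [90, 596]
  L3: h(90,596)=(90*31+596)%997=395 -> [395]
  root = 395 != target 870
Candidate C: set leaf[1] = 59 -> leaves = [23, 59, 31, 73, 59]
  L0: [23, 59, 31, 73, 59]
  L1: h(23,59)=(23*31+59)%997=772 h(31,73)=(31*31+73)%997=37 h(59,59)=(59*31+59)%997=891 -> [772, 37, 891]
  L2: h(772,37)=(772*31+37)%997=41 h(891,891)=(891*31+891)%997=596 -> [41, 596]
  L3: h(41,596)=(41*31+596)%997=870 -> [870]
  root = 870 == target 870  ** MATCH **
Candidate C produces the target root.

Answer: C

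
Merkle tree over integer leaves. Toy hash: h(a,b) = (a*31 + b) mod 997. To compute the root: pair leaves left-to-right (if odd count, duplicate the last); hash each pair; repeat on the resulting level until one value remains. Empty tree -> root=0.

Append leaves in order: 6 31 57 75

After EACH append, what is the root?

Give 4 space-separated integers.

Answer: 6 217 575 593

Derivation:
After append 6 (leaves=[6]):
  L0: [6]
  root=6
After append 31 (leaves=[6, 31]):
  L0: [6, 31]
  L1: h(6,31)=(6*31+31)%997=217 -> [217]
  root=217
After append 57 (leaves=[6, 31, 57]):
  L0: [6, 31, 57]
  L1: h(6,31)=(6*31+31)%997=217 h(57,57)=(57*31+57)%997=827 -> [217, 827]
  L2: h(217,827)=(217*31+827)%997=575 -> [575]
  root=575
After append 75 (leaves=[6, 31, 57, 75]):
  L0: [6, 31, 57, 75]
  L1: h(6,31)=(6*31+31)%997=217 h(57,75)=(57*31+75)%997=845 -> [217, 845]
  L2: h(217,845)=(217*31+845)%997=593 -> [593]
  root=593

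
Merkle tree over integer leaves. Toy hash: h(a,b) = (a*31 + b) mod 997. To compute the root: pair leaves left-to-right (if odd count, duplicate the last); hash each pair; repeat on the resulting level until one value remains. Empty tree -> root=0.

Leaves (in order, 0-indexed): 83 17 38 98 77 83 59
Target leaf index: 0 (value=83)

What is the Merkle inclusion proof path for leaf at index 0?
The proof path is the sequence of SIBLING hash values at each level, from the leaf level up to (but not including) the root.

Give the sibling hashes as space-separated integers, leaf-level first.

Answer: 17 279 692

Derivation:
L0 (leaves): [83, 17, 38, 98, 77, 83, 59], target index=0
L1: h(83,17)=(83*31+17)%997=596 [pair 0] h(38,98)=(38*31+98)%997=279 [pair 1] h(77,83)=(77*31+83)%997=476 [pair 2] h(59,59)=(59*31+59)%997=891 [pair 3] -> [596, 279, 476, 891]
  Sibling for proof at L0: 17
L2: h(596,279)=(596*31+279)%997=809 [pair 0] h(476,891)=(476*31+891)%997=692 [pair 1] -> [809, 692]
  Sibling for proof at L1: 279
L3: h(809,692)=(809*31+692)%997=846 [pair 0] -> [846]
  Sibling for proof at L2: 692
Root: 846
Proof path (sibling hashes from leaf to root): [17, 279, 692]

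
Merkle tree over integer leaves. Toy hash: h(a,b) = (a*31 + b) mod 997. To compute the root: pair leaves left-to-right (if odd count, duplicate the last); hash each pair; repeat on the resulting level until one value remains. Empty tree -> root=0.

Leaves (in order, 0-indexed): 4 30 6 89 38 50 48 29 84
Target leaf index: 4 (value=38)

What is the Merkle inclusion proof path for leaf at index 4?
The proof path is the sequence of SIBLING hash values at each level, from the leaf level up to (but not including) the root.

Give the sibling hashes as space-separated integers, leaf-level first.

L0 (leaves): [4, 30, 6, 89, 38, 50, 48, 29, 84], target index=4
L1: h(4,30)=(4*31+30)%997=154 [pair 0] h(6,89)=(6*31+89)%997=275 [pair 1] h(38,50)=(38*31+50)%997=231 [pair 2] h(48,29)=(48*31+29)%997=520 [pair 3] h(84,84)=(84*31+84)%997=694 [pair 4] -> [154, 275, 231, 520, 694]
  Sibling for proof at L0: 50
L2: h(154,275)=(154*31+275)%997=64 [pair 0] h(231,520)=(231*31+520)%997=702 [pair 1] h(694,694)=(694*31+694)%997=274 [pair 2] -> [64, 702, 274]
  Sibling for proof at L1: 520
L3: h(64,702)=(64*31+702)%997=692 [pair 0] h(274,274)=(274*31+274)%997=792 [pair 1] -> [692, 792]
  Sibling for proof at L2: 64
L4: h(692,792)=(692*31+792)%997=310 [pair 0] -> [310]
  Sibling for proof at L3: 792
Root: 310
Proof path (sibling hashes from leaf to root): [50, 520, 64, 792]

Answer: 50 520 64 792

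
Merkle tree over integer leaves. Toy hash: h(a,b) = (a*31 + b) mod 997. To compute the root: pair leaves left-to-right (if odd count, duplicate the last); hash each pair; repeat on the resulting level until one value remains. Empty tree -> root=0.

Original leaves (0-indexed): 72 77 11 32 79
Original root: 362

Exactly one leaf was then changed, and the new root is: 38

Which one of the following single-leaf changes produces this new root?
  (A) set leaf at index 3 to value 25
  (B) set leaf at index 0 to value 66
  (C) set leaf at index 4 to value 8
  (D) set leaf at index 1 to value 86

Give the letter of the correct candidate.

Answer: D

Derivation:
Original leaves: [72, 77, 11, 32, 79]
Target new root: 38
Try each candidate change and compute the resulting root:
Candidate A: set leaf[3] = 25 -> leaves = [72, 77, 11, 25, 79]
  L0: [72, 77, 11, 25, 79]
  L1: h(72,77)=(72*31+77)%997=315 h(11,25)=(11*31+25)%997=366 h(79,79)=(79*31+79)%997=534 -> [315, 366, 534]
  L2: h(315,366)=(315*31+366)%997=161 h(534,534)=(534*31+534)%997=139 -> [161, 139]
  L3: h(161,139)=(161*31+139)%997=145 -> [145]
  root = 145 != target 38
Candidate B: set leaf[0] = 66 -> leaves = [66, 77, 11, 32, 79]
  L0: [66, 77, 11, 32, 79]
  L1: h(66,77)=(66*31+77)%997=129 h(11,32)=(11*31+32)%997=373 h(79,79)=(79*31+79)%997=534 -> [129, 373, 534]
  L2: h(129,373)=(129*31+373)%997=384 h(534,534)=(534*31+534)%997=139 -> [384, 139]
  L3: h(384,139)=(384*31+139)%997=79 -> [79]
  root = 79 != target 38
Candidate C: set leaf[4] = 8 -> leaves = [72, 77, 11, 32, 8]
  L0: [72, 77, 11, 32, 8]
  L1: h(72,77)=(72*31+77)%997=315 h(11,32)=(11*31+32)%997=373 h(8,8)=(8*31+8)%997=256 -> [315, 373, 256]
  L2: h(315,373)=(315*31+373)%997=168 h(256,256)=(256*31+256)%997=216 -> [168, 216]
  L3: h(168,216)=(168*31+216)%997=439 -> [439]
  root = 439 != target 38
Candidate D: set leaf[1] = 86 -> leaves = [72, 86, 11, 32, 79]
  L0: [72, 86, 11, 32, 79]
  L1: h(72,86)=(72*31+86)%997=324 h(11,32)=(11*31+32)%997=373 h(79,79)=(79*31+79)%997=534 -> [324, 373, 534]
  L2: h(324,373)=(324*31+373)%997=447 h(534,534)=(534*31+534)%997=139 -> [447, 139]
  L3: h(447,139)=(447*31+139)%997=38 -> [38]
  root = 38 == target 38  ** MATCH **
Candidate D produces the target root.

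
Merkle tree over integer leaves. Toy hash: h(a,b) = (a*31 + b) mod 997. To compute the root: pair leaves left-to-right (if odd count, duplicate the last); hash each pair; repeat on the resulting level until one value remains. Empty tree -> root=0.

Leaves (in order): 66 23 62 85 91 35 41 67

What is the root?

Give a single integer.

L0: [66, 23, 62, 85, 91, 35, 41, 67]
L1: h(66,23)=(66*31+23)%997=75 h(62,85)=(62*31+85)%997=13 h(91,35)=(91*31+35)%997=862 h(41,67)=(41*31+67)%997=341 -> [75, 13, 862, 341]
L2: h(75,13)=(75*31+13)%997=344 h(862,341)=(862*31+341)%997=144 -> [344, 144]
L3: h(344,144)=(344*31+144)%997=838 -> [838]

Answer: 838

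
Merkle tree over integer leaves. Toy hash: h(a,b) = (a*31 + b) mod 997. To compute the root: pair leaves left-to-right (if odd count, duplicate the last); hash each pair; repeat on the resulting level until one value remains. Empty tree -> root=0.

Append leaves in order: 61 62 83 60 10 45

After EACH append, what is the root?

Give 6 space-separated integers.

Answer: 61 956 388 365 618 741

Derivation:
After append 61 (leaves=[61]):
  L0: [61]
  root=61
After append 62 (leaves=[61, 62]):
  L0: [61, 62]
  L1: h(61,62)=(61*31+62)%997=956 -> [956]
  root=956
After append 83 (leaves=[61, 62, 83]):
  L0: [61, 62, 83]
  L1: h(61,62)=(61*31+62)%997=956 h(83,83)=(83*31+83)%997=662 -> [956, 662]
  L2: h(956,662)=(956*31+662)%997=388 -> [388]
  root=388
After append 60 (leaves=[61, 62, 83, 60]):
  L0: [61, 62, 83, 60]
  L1: h(61,62)=(61*31+62)%997=956 h(83,60)=(83*31+60)%997=639 -> [956, 639]
  L2: h(956,639)=(956*31+639)%997=365 -> [365]
  root=365
After append 10 (leaves=[61, 62, 83, 60, 10]):
  L0: [61, 62, 83, 60, 10]
  L1: h(61,62)=(61*31+62)%997=956 h(83,60)=(83*31+60)%997=639 h(10,10)=(10*31+10)%997=320 -> [956, 639, 320]
  L2: h(956,639)=(956*31+639)%997=365 h(320,320)=(320*31+320)%997=270 -> [365, 270]
  L3: h(365,270)=(365*31+270)%997=618 -> [618]
  root=618
After append 45 (leaves=[61, 62, 83, 60, 10, 45]):
  L0: [61, 62, 83, 60, 10, 45]
  L1: h(61,62)=(61*31+62)%997=956 h(83,60)=(83*31+60)%997=639 h(10,45)=(10*31+45)%997=355 -> [956, 639, 355]
  L2: h(956,639)=(956*31+639)%997=365 h(355,355)=(355*31+355)%997=393 -> [365, 393]
  L3: h(365,393)=(365*31+393)%997=741 -> [741]
  root=741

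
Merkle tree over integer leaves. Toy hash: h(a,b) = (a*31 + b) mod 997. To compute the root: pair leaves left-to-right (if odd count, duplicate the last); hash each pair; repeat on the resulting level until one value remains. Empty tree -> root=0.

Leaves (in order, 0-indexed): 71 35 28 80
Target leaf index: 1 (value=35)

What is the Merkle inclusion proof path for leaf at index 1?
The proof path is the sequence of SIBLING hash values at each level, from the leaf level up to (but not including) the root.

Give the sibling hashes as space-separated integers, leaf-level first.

Answer: 71 948

Derivation:
L0 (leaves): [71, 35, 28, 80], target index=1
L1: h(71,35)=(71*31+35)%997=242 [pair 0] h(28,80)=(28*31+80)%997=948 [pair 1] -> [242, 948]
  Sibling for proof at L0: 71
L2: h(242,948)=(242*31+948)%997=474 [pair 0] -> [474]
  Sibling for proof at L1: 948
Root: 474
Proof path (sibling hashes from leaf to root): [71, 948]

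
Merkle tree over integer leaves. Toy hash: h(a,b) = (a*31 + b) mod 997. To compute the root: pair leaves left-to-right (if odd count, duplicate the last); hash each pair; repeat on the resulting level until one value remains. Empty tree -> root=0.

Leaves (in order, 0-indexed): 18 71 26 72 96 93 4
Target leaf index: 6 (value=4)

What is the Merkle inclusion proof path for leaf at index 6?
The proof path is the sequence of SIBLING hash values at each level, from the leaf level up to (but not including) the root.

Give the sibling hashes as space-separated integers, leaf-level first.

L0 (leaves): [18, 71, 26, 72, 96, 93, 4], target index=6
L1: h(18,71)=(18*31+71)%997=629 [pair 0] h(26,72)=(26*31+72)%997=878 [pair 1] h(96,93)=(96*31+93)%997=78 [pair 2] h(4,4)=(4*31+4)%997=128 [pair 3] -> [629, 878, 78, 128]
  Sibling for proof at L0: 4
L2: h(629,878)=(629*31+878)%997=437 [pair 0] h(78,128)=(78*31+128)%997=552 [pair 1] -> [437, 552]
  Sibling for proof at L1: 78
L3: h(437,552)=(437*31+552)%997=141 [pair 0] -> [141]
  Sibling for proof at L2: 437
Root: 141
Proof path (sibling hashes from leaf to root): [4, 78, 437]

Answer: 4 78 437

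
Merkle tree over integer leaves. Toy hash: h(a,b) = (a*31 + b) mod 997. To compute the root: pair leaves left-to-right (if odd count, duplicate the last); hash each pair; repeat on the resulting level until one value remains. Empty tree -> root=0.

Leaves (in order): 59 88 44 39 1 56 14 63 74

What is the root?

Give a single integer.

L0: [59, 88, 44, 39, 1, 56, 14, 63, 74]
L1: h(59,88)=(59*31+88)%997=920 h(44,39)=(44*31+39)%997=406 h(1,56)=(1*31+56)%997=87 h(14,63)=(14*31+63)%997=497 h(74,74)=(74*31+74)%997=374 -> [920, 406, 87, 497, 374]
L2: h(920,406)=(920*31+406)%997=13 h(87,497)=(87*31+497)%997=203 h(374,374)=(374*31+374)%997=4 -> [13, 203, 4]
L3: h(13,203)=(13*31+203)%997=606 h(4,4)=(4*31+4)%997=128 -> [606, 128]
L4: h(606,128)=(606*31+128)%997=968 -> [968]

Answer: 968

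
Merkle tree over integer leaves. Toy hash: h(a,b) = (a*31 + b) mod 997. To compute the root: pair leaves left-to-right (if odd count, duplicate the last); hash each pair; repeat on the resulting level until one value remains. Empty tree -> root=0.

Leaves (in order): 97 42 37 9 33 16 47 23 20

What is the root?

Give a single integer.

Answer: 169

Derivation:
L0: [97, 42, 37, 9, 33, 16, 47, 23, 20]
L1: h(97,42)=(97*31+42)%997=58 h(37,9)=(37*31+9)%997=159 h(33,16)=(33*31+16)%997=42 h(47,23)=(47*31+23)%997=483 h(20,20)=(20*31+20)%997=640 -> [58, 159, 42, 483, 640]
L2: h(58,159)=(58*31+159)%997=960 h(42,483)=(42*31+483)%997=788 h(640,640)=(640*31+640)%997=540 -> [960, 788, 540]
L3: h(960,788)=(960*31+788)%997=638 h(540,540)=(540*31+540)%997=331 -> [638, 331]
L4: h(638,331)=(638*31+331)%997=169 -> [169]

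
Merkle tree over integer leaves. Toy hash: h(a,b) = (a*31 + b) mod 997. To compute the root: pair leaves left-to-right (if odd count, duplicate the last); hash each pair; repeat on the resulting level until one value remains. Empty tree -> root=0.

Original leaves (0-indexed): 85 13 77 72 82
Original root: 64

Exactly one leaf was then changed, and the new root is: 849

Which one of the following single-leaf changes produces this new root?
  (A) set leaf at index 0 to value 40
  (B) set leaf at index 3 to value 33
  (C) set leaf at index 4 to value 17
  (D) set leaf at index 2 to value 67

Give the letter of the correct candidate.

Answer: B

Derivation:
Original leaves: [85, 13, 77, 72, 82]
Target new root: 849
Try each candidate change and compute the resulting root:
Candidate A: set leaf[0] = 40 -> leaves = [40, 13, 77, 72, 82]
  L0: [40, 13, 77, 72, 82]
  L1: h(40,13)=(40*31+13)%997=256 h(77,72)=(77*31+72)%997=465 h(82,82)=(82*31+82)%997=630 -> [256, 465, 630]
  L2: h(256,465)=(256*31+465)%997=425 h(630,630)=(630*31+630)%997=220 -> [425, 220]
  L3: h(425,220)=(425*31+220)%997=434 -> [434]
  root = 434 != target 849
Candidate B: set leaf[3] = 33 -> leaves = [85, 13, 77, 33, 82]
  L0: [85, 13, 77, 33, 82]
  L1: h(85,13)=(85*31+13)%997=654 h(77,33)=(77*31+33)%997=426 h(82,82)=(82*31+82)%997=630 -> [654, 426, 630]
  L2: h(654,426)=(654*31+426)%997=760 h(630,630)=(630*31+630)%997=220 -> [760, 220]
  L3: h(760,220)=(760*31+220)%997=849 -> [849]
  root = 849 == target 849  ** MATCH **
Candidate C: set leaf[4] = 17 -> leaves = [85, 13, 77, 72, 17]
  L0: [85, 13, 77, 72, 17]
  L1: h(85,13)=(85*31+13)%997=654 h(77,72)=(77*31+72)%997=465 h(17,17)=(17*31+17)%997=544 -> [654, 465, 544]
  L2: h(654,465)=(654*31+465)%997=799 h(544,544)=(544*31+544)%997=459 -> [799, 459]
  L3: h(799,459)=(799*31+459)%997=303 -> [303]
  root = 303 != target 849
Candidate D: set leaf[2] = 67 -> leaves = [85, 13, 67, 72, 82]
  L0: [85, 13, 67, 72, 82]
  L1: h(85,13)=(85*31+13)%997=654 h(67,72)=(67*31+72)%997=155 h(82,82)=(82*31+82)%997=630 -> [654, 155, 630]
  L2: h(654,155)=(654*31+155)%997=489 h(630,630)=(630*31+630)%997=220 -> [489, 220]
  L3: h(489,220)=(489*31+220)%997=424 -> [424]
  root = 424 != target 849
Candidate B produces the target root.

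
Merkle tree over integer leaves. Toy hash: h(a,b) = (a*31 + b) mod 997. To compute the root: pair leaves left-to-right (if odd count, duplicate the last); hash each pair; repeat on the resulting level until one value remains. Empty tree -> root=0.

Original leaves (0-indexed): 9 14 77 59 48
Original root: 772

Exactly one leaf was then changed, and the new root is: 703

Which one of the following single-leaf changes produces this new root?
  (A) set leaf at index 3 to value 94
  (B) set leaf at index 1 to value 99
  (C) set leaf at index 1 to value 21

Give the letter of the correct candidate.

Answer: B

Derivation:
Original leaves: [9, 14, 77, 59, 48]
Target new root: 703
Try each candidate change and compute the resulting root:
Candidate A: set leaf[3] = 94 -> leaves = [9, 14, 77, 94, 48]
  L0: [9, 14, 77, 94, 48]
  L1: h(9,14)=(9*31+14)%997=293 h(77,94)=(77*31+94)%997=487 h(48,48)=(48*31+48)%997=539 -> [293, 487, 539]
  L2: h(293,487)=(293*31+487)%997=597 h(539,539)=(539*31+539)%997=299 -> [597, 299]
  L3: h(597,299)=(597*31+299)%997=860 -> [860]
  root = 860 != target 703
Candidate B: set leaf[1] = 99 -> leaves = [9, 99, 77, 59, 48]
  L0: [9, 99, 77, 59, 48]
  L1: h(9,99)=(9*31+99)%997=378 h(77,59)=(77*31+59)%997=452 h(48,48)=(48*31+48)%997=539 -> [378, 452, 539]
  L2: h(378,452)=(378*31+452)%997=206 h(539,539)=(539*31+539)%997=299 -> [206, 299]
  L3: h(206,299)=(206*31+299)%997=703 -> [703]
  root = 703 == target 703  ** MATCH **
Candidate C: set leaf[1] = 21 -> leaves = [9, 21, 77, 59, 48]
  L0: [9, 21, 77, 59, 48]
  L1: h(9,21)=(9*31+21)%997=300 h(77,59)=(77*31+59)%997=452 h(48,48)=(48*31+48)%997=539 -> [300, 452, 539]
  L2: h(300,452)=(300*31+452)%997=779 h(539,539)=(539*31+539)%997=299 -> [779, 299]
  L3: h(779,299)=(779*31+299)%997=520 -> [520]
  root = 520 != target 703
Candidate B produces the target root.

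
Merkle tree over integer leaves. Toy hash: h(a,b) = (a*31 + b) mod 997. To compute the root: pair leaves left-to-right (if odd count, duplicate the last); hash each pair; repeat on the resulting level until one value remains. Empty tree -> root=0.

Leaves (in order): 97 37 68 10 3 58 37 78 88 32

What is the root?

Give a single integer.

Answer: 576

Derivation:
L0: [97, 37, 68, 10, 3, 58, 37, 78, 88, 32]
L1: h(97,37)=(97*31+37)%997=53 h(68,10)=(68*31+10)%997=124 h(3,58)=(3*31+58)%997=151 h(37,78)=(37*31+78)%997=228 h(88,32)=(88*31+32)%997=766 -> [53, 124, 151, 228, 766]
L2: h(53,124)=(53*31+124)%997=770 h(151,228)=(151*31+228)%997=921 h(766,766)=(766*31+766)%997=584 -> [770, 921, 584]
L3: h(770,921)=(770*31+921)%997=863 h(584,584)=(584*31+584)%997=742 -> [863, 742]
L4: h(863,742)=(863*31+742)%997=576 -> [576]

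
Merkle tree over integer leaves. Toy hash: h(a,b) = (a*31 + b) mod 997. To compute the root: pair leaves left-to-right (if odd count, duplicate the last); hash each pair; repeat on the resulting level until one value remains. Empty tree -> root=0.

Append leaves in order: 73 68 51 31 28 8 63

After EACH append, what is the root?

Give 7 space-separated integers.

Answer: 73 337 115 95 710 70 213

Derivation:
After append 73 (leaves=[73]):
  L0: [73]
  root=73
After append 68 (leaves=[73, 68]):
  L0: [73, 68]
  L1: h(73,68)=(73*31+68)%997=337 -> [337]
  root=337
After append 51 (leaves=[73, 68, 51]):
  L0: [73, 68, 51]
  L1: h(73,68)=(73*31+68)%997=337 h(51,51)=(51*31+51)%997=635 -> [337, 635]
  L2: h(337,635)=(337*31+635)%997=115 -> [115]
  root=115
After append 31 (leaves=[73, 68, 51, 31]):
  L0: [73, 68, 51, 31]
  L1: h(73,68)=(73*31+68)%997=337 h(51,31)=(51*31+31)%997=615 -> [337, 615]
  L2: h(337,615)=(337*31+615)%997=95 -> [95]
  root=95
After append 28 (leaves=[73, 68, 51, 31, 28]):
  L0: [73, 68, 51, 31, 28]
  L1: h(73,68)=(73*31+68)%997=337 h(51,31)=(51*31+31)%997=615 h(28,28)=(28*31+28)%997=896 -> [337, 615, 896]
  L2: h(337,615)=(337*31+615)%997=95 h(896,896)=(896*31+896)%997=756 -> [95, 756]
  L3: h(95,756)=(95*31+756)%997=710 -> [710]
  root=710
After append 8 (leaves=[73, 68, 51, 31, 28, 8]):
  L0: [73, 68, 51, 31, 28, 8]
  L1: h(73,68)=(73*31+68)%997=337 h(51,31)=(51*31+31)%997=615 h(28,8)=(28*31+8)%997=876 -> [337, 615, 876]
  L2: h(337,615)=(337*31+615)%997=95 h(876,876)=(876*31+876)%997=116 -> [95, 116]
  L3: h(95,116)=(95*31+116)%997=70 -> [70]
  root=70
After append 63 (leaves=[73, 68, 51, 31, 28, 8, 63]):
  L0: [73, 68, 51, 31, 28, 8, 63]
  L1: h(73,68)=(73*31+68)%997=337 h(51,31)=(51*31+31)%997=615 h(28,8)=(28*31+8)%997=876 h(63,63)=(63*31+63)%997=22 -> [337, 615, 876, 22]
  L2: h(337,615)=(337*31+615)%997=95 h(876,22)=(876*31+22)%997=259 -> [95, 259]
  L3: h(95,259)=(95*31+259)%997=213 -> [213]
  root=213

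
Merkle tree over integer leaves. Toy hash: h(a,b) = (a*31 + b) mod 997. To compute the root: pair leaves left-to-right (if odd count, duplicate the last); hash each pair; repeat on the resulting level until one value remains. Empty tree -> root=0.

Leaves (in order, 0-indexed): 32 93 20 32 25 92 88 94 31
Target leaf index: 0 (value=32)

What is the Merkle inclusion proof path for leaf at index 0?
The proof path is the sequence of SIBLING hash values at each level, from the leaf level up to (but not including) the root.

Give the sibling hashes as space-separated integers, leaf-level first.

L0 (leaves): [32, 93, 20, 32, 25, 92, 88, 94, 31], target index=0
L1: h(32,93)=(32*31+93)%997=88 [pair 0] h(20,32)=(20*31+32)%997=652 [pair 1] h(25,92)=(25*31+92)%997=867 [pair 2] h(88,94)=(88*31+94)%997=828 [pair 3] h(31,31)=(31*31+31)%997=992 [pair 4] -> [88, 652, 867, 828, 992]
  Sibling for proof at L0: 93
L2: h(88,652)=(88*31+652)%997=389 [pair 0] h(867,828)=(867*31+828)%997=786 [pair 1] h(992,992)=(992*31+992)%997=837 [pair 2] -> [389, 786, 837]
  Sibling for proof at L1: 652
L3: h(389,786)=(389*31+786)%997=881 [pair 0] h(837,837)=(837*31+837)%997=862 [pair 1] -> [881, 862]
  Sibling for proof at L2: 786
L4: h(881,862)=(881*31+862)%997=257 [pair 0] -> [257]
  Sibling for proof at L3: 862
Root: 257
Proof path (sibling hashes from leaf to root): [93, 652, 786, 862]

Answer: 93 652 786 862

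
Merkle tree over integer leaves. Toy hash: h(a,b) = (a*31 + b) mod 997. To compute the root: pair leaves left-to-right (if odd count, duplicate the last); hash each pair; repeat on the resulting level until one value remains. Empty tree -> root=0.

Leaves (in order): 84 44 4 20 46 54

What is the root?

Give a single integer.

L0: [84, 44, 4, 20, 46, 54]
L1: h(84,44)=(84*31+44)%997=654 h(4,20)=(4*31+20)%997=144 h(46,54)=(46*31+54)%997=483 -> [654, 144, 483]
L2: h(654,144)=(654*31+144)%997=478 h(483,483)=(483*31+483)%997=501 -> [478, 501]
L3: h(478,501)=(478*31+501)%997=364 -> [364]

Answer: 364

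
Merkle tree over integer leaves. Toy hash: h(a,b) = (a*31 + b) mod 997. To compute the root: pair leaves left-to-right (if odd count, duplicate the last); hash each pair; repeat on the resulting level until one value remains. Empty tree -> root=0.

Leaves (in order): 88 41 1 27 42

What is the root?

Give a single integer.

L0: [88, 41, 1, 27, 42]
L1: h(88,41)=(88*31+41)%997=775 h(1,27)=(1*31+27)%997=58 h(42,42)=(42*31+42)%997=347 -> [775, 58, 347]
L2: h(775,58)=(775*31+58)%997=155 h(347,347)=(347*31+347)%997=137 -> [155, 137]
L3: h(155,137)=(155*31+137)%997=954 -> [954]

Answer: 954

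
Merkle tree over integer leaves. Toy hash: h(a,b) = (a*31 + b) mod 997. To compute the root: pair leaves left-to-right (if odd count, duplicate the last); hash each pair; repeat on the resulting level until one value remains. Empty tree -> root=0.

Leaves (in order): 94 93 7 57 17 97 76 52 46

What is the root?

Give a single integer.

L0: [94, 93, 7, 57, 17, 97, 76, 52, 46]
L1: h(94,93)=(94*31+93)%997=16 h(7,57)=(7*31+57)%997=274 h(17,97)=(17*31+97)%997=624 h(76,52)=(76*31+52)%997=414 h(46,46)=(46*31+46)%997=475 -> [16, 274, 624, 414, 475]
L2: h(16,274)=(16*31+274)%997=770 h(624,414)=(624*31+414)%997=815 h(475,475)=(475*31+475)%997=245 -> [770, 815, 245]
L3: h(770,815)=(770*31+815)%997=757 h(245,245)=(245*31+245)%997=861 -> [757, 861]
L4: h(757,861)=(757*31+861)%997=400 -> [400]

Answer: 400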